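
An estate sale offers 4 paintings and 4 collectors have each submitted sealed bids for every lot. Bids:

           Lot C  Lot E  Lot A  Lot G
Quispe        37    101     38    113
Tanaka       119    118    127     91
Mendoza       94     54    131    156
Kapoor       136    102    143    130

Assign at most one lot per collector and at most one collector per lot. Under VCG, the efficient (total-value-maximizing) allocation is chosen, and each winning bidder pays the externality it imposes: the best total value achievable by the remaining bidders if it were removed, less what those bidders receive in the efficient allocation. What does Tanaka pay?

Tanaka pays $7.

Efficient allocation: Quispe→Lot E ($101), Tanaka→Lot A ($127), Mendoza→Lot G ($156), Kapoor→Lot C ($136); total welfare W = $520.
Tanaka receives Lot A at value $127, so the others get W − 127 = $393.
Without Tanaka: best allocation of the remaining 3 bidders over all 4 lots is Quispe→Lot E ($101), Mendoza→Lot G ($156), Kapoor→Lot A ($143), total $400.
VCG payment = (others' best without Tanaka) − (others' welfare with Tanaka) = 400 − 393 = $7.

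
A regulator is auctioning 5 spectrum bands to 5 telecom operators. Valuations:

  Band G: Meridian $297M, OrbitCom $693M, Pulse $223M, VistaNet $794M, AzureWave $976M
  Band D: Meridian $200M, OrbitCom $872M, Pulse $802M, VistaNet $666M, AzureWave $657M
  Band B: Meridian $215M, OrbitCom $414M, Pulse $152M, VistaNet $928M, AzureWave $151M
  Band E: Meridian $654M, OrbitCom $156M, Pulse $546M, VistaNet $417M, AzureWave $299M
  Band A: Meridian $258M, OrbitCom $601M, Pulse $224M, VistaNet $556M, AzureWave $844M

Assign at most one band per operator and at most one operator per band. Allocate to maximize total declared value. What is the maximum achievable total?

Max total: $3961M

Optimal: Meridian→Band E ($654M), OrbitCom→Band A ($601M), Pulse→Band D ($802M), VistaNet→Band B ($928M), AzureWave→Band G ($976M) — total 654+601+802+928+976 = $3961M.
Max-entry greedy (repeatedly take the single best remaining cell) gives $3654M, worse by 307.
No other one-to-one assignment exceeds $3961M.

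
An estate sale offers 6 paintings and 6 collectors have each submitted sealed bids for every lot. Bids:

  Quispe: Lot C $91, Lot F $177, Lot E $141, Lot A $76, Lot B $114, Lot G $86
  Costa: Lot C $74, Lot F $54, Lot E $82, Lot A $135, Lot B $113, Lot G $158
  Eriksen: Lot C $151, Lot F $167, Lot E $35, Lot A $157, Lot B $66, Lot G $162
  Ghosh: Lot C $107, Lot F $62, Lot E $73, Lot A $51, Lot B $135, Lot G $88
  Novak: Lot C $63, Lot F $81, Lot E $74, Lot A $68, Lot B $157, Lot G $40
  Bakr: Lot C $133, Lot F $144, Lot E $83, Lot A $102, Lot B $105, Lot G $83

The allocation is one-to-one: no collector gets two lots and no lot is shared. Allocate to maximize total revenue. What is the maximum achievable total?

Max total: $864

Optimal: Quispe→Lot E ($141), Costa→Lot G ($158), Eriksen→Lot A ($157), Ghosh→Lot C ($107), Novak→Lot B ($157), Bakr→Lot F ($144) — total 141+158+157+107+157+144 = $864.
Row-greedy (each collector in turn takes its best remaining lot) gives $834, worse by 30.
No other one-to-one assignment exceeds $864.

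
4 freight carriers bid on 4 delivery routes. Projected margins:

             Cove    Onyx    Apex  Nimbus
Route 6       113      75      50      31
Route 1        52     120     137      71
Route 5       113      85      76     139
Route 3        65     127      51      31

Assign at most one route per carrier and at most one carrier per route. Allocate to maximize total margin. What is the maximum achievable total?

Optimal: Cove→Route 6 ($113k), Onyx→Route 3 ($127k), Apex→Route 1 ($137k), Nimbus→Route 5 ($139k) — total 113+127+137+139 = $516k.

Maximum total: $516k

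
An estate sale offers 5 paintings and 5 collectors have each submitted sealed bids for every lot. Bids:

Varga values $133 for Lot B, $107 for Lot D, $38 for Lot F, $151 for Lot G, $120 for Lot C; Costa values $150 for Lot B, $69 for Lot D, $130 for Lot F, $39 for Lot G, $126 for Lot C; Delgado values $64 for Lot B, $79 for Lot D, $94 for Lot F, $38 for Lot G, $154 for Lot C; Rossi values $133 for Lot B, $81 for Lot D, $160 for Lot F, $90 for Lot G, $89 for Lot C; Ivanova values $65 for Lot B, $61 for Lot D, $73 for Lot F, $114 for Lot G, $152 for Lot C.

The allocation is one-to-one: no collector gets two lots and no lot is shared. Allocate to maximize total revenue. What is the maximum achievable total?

This is a one-to-one assignment (maximum-weight bipartite matching).
Optimal: Varga→Lot G ($151), Costa→Lot B ($150), Delgado→Lot D ($79), Rossi→Lot F ($160), Ivanova→Lot C ($152) — total 151+150+79+160+152 = $692.
Row-greedy (each collector in turn takes its best remaining lot) gives $676, worse by 16.
Swapping Varga↔Costa (Varga→Lot B $133, Costa→Lot G $39) loses 129.
Every other assignment is strictly worse.

Maximum total: $692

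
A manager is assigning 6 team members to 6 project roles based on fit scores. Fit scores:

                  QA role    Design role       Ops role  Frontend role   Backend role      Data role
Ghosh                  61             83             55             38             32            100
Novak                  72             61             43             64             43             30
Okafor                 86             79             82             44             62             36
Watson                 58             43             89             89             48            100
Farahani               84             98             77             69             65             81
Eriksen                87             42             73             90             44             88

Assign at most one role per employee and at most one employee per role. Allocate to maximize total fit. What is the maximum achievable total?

This is the linear assignment problem.
Optimal: Ghosh→Data role (100 pts), Novak→QA role (72 pts), Okafor→Backend role (62 pts), Watson→Ops role (89 pts), Farahani→Design role (98 pts), Eriksen→Frontend role (90 pts) — total 100+72+62+89+98+90 = 511 pts.
Column-greedy (each role in turn goes to its best remaining employee) gives 500 pts, worse by 11.
No other one-to-one assignment exceeds 511 pts.

Max total: 511 pts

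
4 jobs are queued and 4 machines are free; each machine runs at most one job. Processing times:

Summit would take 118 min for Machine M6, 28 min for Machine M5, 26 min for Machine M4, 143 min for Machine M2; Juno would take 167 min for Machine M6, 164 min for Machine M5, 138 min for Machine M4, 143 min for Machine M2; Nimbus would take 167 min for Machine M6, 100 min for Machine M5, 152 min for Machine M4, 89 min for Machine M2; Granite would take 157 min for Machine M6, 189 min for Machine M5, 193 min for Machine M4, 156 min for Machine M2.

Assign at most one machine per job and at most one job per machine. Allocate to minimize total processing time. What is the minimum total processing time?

Optimal: Summit→Machine M5 (28 min), Juno→Machine M4 (138 min), Nimbus→Machine M2 (89 min), Granite→Machine M6 (157 min) — total 28+138+89+157 = 412 min.
Column-greedy (each machine in turn goes to its cheapest remaining job) gives 512 min, worse by 100.

Minimum total: 412 min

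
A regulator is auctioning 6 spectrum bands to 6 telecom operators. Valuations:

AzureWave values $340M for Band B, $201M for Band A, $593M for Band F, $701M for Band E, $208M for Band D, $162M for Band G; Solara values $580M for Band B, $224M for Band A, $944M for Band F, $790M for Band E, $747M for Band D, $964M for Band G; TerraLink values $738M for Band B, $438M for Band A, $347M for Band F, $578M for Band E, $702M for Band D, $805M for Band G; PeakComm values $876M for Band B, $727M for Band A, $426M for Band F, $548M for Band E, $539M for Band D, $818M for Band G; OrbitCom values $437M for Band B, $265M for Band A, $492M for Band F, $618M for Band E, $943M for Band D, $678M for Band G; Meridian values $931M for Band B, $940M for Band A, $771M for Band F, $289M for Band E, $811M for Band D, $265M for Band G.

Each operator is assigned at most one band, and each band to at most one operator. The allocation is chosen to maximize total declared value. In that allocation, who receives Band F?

This is the linear assignment problem.
Optimal: AzureWave→Band E ($701M), Solara→Band F ($944M), TerraLink→Band G ($805M), PeakComm→Band B ($876M), OrbitCom→Band D ($943M), Meridian→Band A ($940M) — total 701+944+805+876+943+940 = $5209M.
Max-entry greedy (repeatedly take the single best remaining cell) gives $4771M, worse by 438.
No other one-to-one assignment exceeds $5209M.
Solara's own top band is Band G ($964M), but forcing Solara→Band G and reassigning the rest optimally gives only $4894M — worse by 315.

Solara receives Band F.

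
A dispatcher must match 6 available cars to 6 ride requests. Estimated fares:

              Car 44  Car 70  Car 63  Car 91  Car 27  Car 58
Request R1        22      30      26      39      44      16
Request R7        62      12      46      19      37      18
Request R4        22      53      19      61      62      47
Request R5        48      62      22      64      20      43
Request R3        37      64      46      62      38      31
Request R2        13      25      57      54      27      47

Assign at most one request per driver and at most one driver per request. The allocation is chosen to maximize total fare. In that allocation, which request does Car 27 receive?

Treat this as an assignment problem: match each driver to one request.
Optimal: Car 44→Request R7 ($62), Car 70→Request R3 ($64), Car 63→Request R2 ($57), Car 91→Request R5 ($64), Car 27→Request R1 ($44), Car 58→Request R4 ($47) — total 62+64+57+64+44+47 = $338.
Row-greedy (each driver in turn takes its best remaining request) gives $325, worse by 13.
Next-best assignment: Car 44→Request R7, Car 70→Request R5, Car 63→Request R2, Car 91→Request R3, Car 27→Request R1, Car 58→Request R4 = $334.
No other one-to-one assignment exceeds $338.
Car 27's own top request is Request R4 ($62), but forcing Car 27→Request R4 and reassigning the rest optimally gives only $327 — worse by 11.

Car 27 receives Request R1.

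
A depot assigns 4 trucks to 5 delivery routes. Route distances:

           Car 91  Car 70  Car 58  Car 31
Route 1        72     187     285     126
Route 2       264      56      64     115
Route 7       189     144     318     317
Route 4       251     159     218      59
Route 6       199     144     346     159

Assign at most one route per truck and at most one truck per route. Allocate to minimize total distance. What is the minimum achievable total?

Optimal: Car 91→Route 1 (72 km), Car 70→Route 7 (144 km), Car 58→Route 2 (64 km), Car 31→Route 4 (59 km) — total 72+144+64+59 = 339 km.
Row-greedy (each truck in turn takes its cheapest remaining route) gives 505 km, worse by 166.
Swapping Car 70↔Car 91 (Car 70→Route 1 187 km, Car 91→Route 7 189 km) adds 160.
No other one-to-one assignment undercuts 339 km.

Min total: 339 km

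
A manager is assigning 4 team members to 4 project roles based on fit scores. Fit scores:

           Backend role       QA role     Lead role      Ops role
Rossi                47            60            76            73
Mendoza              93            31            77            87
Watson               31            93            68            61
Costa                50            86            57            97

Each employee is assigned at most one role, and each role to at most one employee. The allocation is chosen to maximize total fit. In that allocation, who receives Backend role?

Optimal: Rossi→Lead role (76 pts), Mendoza→Backend role (93 pts), Watson→QA role (93 pts), Costa→Ops role (97 pts) — total 76+93+93+97 = 359 pts.
Every other assignment is strictly worse.

Mendoza receives Backend role.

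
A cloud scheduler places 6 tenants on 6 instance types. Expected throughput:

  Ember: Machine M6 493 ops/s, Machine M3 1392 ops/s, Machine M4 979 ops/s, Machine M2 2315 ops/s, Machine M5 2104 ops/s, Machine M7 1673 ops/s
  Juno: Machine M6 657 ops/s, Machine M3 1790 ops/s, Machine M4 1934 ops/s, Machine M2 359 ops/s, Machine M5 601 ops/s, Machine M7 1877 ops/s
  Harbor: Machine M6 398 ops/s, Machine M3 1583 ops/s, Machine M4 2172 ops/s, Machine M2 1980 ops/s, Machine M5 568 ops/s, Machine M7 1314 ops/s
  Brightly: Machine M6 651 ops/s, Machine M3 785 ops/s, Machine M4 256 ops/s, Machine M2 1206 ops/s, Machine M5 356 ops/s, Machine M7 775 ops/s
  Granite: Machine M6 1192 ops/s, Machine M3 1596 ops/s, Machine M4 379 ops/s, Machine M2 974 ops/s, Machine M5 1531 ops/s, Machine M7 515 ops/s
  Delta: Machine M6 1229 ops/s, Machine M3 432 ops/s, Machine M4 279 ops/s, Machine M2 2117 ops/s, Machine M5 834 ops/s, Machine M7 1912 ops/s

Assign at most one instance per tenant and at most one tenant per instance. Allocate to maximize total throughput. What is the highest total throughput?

Optimal: Ember→Machine M5 (2104 ops/s), Juno→Machine M7 (1877 ops/s), Harbor→Machine M4 (2172 ops/s), Brightly→Machine M6 (651 ops/s), Granite→Machine M3 (1596 ops/s), Delta→Machine M2 (2117 ops/s) — total 2104+1877+2172+651+1596+2117 = 10517 ops/s.
Column-greedy (each instance in turn goes to its best remaining tenant) gives 9812 ops/s, worse by 705.
Next-best assignment: Ember→Machine M5, Juno→Machine M3, Harbor→Machine M4, Brightly→Machine M2, Granite→Machine M6, Delta→Machine M7 = 10376 ops/s.
Swapping Granite↔Brightly (Granite→Machine M6 1192 ops/s, Brightly→Machine M3 785 ops/s) loses 270.
Every other assignment is strictly worse.

Maximum total: 10517 ops/s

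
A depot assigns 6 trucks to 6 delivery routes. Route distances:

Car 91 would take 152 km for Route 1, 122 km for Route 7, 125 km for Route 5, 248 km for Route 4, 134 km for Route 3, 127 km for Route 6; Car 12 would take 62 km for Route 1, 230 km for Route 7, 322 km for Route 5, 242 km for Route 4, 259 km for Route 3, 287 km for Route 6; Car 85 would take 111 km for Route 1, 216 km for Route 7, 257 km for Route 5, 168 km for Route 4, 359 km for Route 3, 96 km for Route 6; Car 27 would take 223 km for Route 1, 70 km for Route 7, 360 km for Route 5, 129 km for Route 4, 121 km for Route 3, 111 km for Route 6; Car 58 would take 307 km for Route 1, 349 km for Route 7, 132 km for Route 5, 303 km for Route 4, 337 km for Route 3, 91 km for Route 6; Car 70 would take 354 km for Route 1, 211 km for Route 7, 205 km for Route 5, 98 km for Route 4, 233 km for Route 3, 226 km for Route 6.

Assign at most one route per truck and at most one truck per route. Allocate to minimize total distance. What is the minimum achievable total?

Min total: 592 km

Treat this as an assignment problem: match each truck to one route.
Optimal: Car 91→Route 3 (134 km), Car 12→Route 1 (62 km), Car 85→Route 6 (96 km), Car 27→Route 7 (70 km), Car 58→Route 5 (132 km), Car 70→Route 4 (98 km) — total 134+62+96+70+132+98 = 592 km.
Min-entry greedy (repeatedly take the single cheapest remaining cell) gives 805 km, worse by 213.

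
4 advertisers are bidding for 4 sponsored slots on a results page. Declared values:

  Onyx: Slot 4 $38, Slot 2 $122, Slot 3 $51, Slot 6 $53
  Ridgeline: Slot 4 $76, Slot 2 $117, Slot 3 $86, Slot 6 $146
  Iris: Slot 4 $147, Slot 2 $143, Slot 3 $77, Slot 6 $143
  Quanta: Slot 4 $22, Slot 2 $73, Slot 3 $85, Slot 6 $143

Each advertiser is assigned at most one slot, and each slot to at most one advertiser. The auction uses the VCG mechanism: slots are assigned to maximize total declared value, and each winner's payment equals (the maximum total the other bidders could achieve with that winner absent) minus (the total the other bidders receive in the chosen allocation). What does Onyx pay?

Onyx pays $29.

Efficient allocation: Onyx→Slot 2 ($122), Ridgeline→Slot 6 ($146), Iris→Slot 4 ($147), Quanta→Slot 3 ($85); total welfare W = $500.
Onyx receives Slot 2 at value $122, so the others get W − 122 = $378.
Without Onyx: best allocation of the remaining 3 bidders over all 4 slots is Ridgeline→Slot 2 ($117), Iris→Slot 4 ($147), Quanta→Slot 6 ($143), total $407.
VCG payment = (others' best without Onyx) − (others' welfare with Onyx) = 407 − 378 = $29.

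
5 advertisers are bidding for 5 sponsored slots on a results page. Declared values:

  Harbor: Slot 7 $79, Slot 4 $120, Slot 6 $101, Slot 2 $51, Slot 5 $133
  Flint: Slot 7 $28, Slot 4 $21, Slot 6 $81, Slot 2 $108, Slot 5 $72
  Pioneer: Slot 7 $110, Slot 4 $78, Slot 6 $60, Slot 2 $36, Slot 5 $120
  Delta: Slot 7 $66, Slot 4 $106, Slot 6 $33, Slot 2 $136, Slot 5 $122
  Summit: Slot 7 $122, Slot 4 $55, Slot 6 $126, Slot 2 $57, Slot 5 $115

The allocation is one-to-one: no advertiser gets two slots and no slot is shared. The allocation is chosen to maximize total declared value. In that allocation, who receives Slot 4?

Harbor receives Slot 4.

Optimal: Harbor→Slot 4 ($120), Flint→Slot 2 ($108), Pioneer→Slot 7 ($110), Delta→Slot 5 ($122), Summit→Slot 6 ($126) — total 120+108+110+122+126 = $586.
Next-best assignment: Harbor→Slot 5, Flint→Slot 2, Pioneer→Slot 7, Delta→Slot 4, Summit→Slot 6 = $583.
No other one-to-one assignment exceeds $586.
Harbor's own top slot is Slot 5 ($133), but forcing Harbor→Slot 5 and reassigning the rest optimally gives only $583 — worse by 3.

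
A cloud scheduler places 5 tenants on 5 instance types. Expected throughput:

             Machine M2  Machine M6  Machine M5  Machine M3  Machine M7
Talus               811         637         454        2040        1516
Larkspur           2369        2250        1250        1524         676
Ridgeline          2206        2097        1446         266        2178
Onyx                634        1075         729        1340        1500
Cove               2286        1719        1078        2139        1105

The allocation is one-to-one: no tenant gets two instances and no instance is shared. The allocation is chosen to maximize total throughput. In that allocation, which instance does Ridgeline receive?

This is the linear assignment problem.
Optimal: Talus→Machine M3 (2040 ops/s), Larkspur→Machine M6 (2250 ops/s), Ridgeline→Machine M5 (1446 ops/s), Onyx→Machine M7 (1500 ops/s), Cove→Machine M2 (2286 ops/s) — total 2040+2250+1446+1500+2286 = 9522 ops/s.
Max-entry greedy (repeatedly take the single best remaining cell) gives 8215 ops/s, worse by 1307.
Next-best assignment: Talus→Machine M3, Larkspur→Machine M6, Ridgeline→Machine M7, Onyx→Machine M5, Cove→Machine M2 = 9483 ops/s.
Ridgeline's own top instance is Machine M2 (2206 ops/s), but forcing Ridgeline→Machine M2 and reassigning the rest optimally gives only 9074 ops/s — worse by 448.

Ridgeline receives Machine M5.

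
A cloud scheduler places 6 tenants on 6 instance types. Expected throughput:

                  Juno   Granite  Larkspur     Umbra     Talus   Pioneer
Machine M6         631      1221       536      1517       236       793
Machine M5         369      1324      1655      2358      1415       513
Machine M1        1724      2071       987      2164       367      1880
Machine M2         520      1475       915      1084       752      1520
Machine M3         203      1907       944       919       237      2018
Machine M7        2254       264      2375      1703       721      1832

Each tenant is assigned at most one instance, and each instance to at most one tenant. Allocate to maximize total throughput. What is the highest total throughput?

Optimal: Juno→Machine M1 (1724 ops/s), Granite→Machine M2 (1475 ops/s), Larkspur→Machine M7 (2375 ops/s), Umbra→Machine M6 (1517 ops/s), Talus→Machine M5 (1415 ops/s), Pioneer→Machine M3 (2018 ops/s) — total 1724+1475+2375+1517+1415+2018 = 10524 ops/s.
Column-greedy (each instance in turn goes to its best remaining tenant) gives 9254 ops/s, worse by 1270.
Next-best assignment: Juno→Machine M1, Granite→Machine M3, Larkspur→Machine M7, Umbra→Machine M6, Talus→Machine M5, Pioneer→Machine M2 = 10458 ops/s.
Checked against all permutations: 10524 ops/s is optimal.

Maximum total: 10524 ops/s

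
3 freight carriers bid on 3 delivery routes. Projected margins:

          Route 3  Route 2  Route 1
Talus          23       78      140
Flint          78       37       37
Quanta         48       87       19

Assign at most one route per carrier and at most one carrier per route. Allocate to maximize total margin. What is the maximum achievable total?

Optimal: Talus→Route 1 ($140k), Flint→Route 3 ($78k), Quanta→Route 2 ($87k) — total 140+78+87 = $305k.
Next-best assignment: Talus→Route 1, Flint→Route 2, Quanta→Route 3 = $225k.

Maximum total: $305k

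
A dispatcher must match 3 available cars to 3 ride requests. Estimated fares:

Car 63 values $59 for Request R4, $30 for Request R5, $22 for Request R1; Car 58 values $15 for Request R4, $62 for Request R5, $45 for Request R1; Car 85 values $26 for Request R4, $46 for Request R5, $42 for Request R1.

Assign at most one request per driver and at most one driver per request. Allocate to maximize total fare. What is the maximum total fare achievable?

Optimal: Car 63→Request R4 ($59), Car 58→Request R5 ($62), Car 85→Request R1 ($42) — total 59+62+42 = $163.
Next-best assignment: Car 63→Request R4, Car 58→Request R1, Car 85→Request R5 = $150.
Swapping Car 58↔Car 63 (Car 58→Request R4 $15, Car 63→Request R5 $30) loses 76.
Every other assignment is strictly worse.

Max total: $163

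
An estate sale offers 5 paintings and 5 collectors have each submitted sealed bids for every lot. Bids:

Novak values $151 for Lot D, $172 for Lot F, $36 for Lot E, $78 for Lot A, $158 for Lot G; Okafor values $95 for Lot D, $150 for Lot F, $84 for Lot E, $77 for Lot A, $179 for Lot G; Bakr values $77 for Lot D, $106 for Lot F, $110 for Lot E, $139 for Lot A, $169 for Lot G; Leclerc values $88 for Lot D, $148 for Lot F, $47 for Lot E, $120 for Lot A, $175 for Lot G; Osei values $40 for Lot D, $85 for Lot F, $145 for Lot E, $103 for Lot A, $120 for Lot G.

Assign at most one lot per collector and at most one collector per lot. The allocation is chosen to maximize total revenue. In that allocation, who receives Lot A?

Bakr receives Lot A.

Optimal: Novak→Lot D ($151), Okafor→Lot G ($179), Bakr→Lot A ($139), Leclerc→Lot F ($148), Osei→Lot E ($145) — total 151+179+139+148+145 = $762.
Column-greedy (each lot in turn goes to its best remaining collector) gives $760, worse by 2.
Next-best assignment: Novak→Lot D, Okafor→Lot F, Bakr→Lot A, Leclerc→Lot G, Osei→Lot E = $760.
No other one-to-one assignment exceeds $762.
Bakr's own top lot is Lot G ($169), but forcing Bakr→Lot G and reassigning the rest optimally gives only $735 — worse by 27.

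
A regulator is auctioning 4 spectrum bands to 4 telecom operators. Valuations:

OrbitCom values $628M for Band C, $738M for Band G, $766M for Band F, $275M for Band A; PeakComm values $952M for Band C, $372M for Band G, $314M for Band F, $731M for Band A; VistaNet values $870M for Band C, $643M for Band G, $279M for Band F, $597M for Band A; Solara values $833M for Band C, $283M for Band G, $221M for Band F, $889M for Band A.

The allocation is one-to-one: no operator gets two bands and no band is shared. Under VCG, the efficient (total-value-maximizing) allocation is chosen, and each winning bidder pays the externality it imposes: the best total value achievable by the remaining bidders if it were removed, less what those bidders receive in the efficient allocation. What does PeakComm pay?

Efficient allocation: OrbitCom→Band F ($766M), PeakComm→Band C ($952M), VistaNet→Band G ($643M), Solara→Band A ($889M); total welfare W = $3250M.
PeakComm receives Band C at value $952M, so the others get W − 952 = $2298M.
Without PeakComm: best allocation of the remaining 3 bidders over all 4 bands is OrbitCom→Band F ($766M), VistaNet→Band C ($870M), Solara→Band A ($889M), total $2525M.
VCG payment = (others' best without PeakComm) − (others' welfare with PeakComm) = 2525 − 2298 = $227M.

PeakComm pays $227M.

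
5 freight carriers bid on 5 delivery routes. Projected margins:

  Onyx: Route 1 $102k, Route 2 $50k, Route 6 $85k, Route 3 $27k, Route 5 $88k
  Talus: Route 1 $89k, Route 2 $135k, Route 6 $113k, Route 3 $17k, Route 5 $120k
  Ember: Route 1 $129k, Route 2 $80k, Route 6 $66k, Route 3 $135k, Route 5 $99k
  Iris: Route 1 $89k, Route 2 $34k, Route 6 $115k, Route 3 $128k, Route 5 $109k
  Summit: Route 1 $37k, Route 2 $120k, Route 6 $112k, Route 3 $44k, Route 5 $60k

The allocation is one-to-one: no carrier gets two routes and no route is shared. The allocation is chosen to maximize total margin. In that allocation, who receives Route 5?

Optimal: Onyx→Route 1 ($102k), Talus→Route 2 ($135k), Ember→Route 3 ($135k), Iris→Route 5 ($109k), Summit→Route 6 ($112k) — total 102+135+135+109+112 = $593k.
Column-greedy (each route in turn goes to its best remaining carrier) gives $511k, worse by 82.
Swapping Ember↔Onyx (Ember→Route 1 $129k, Onyx→Route 3 $27k) loses 81.
Iris's own top route is Route 3 ($128k), but forcing Iris→Route 3 and reassigning the rest optimally gives only $592k — worse by 1.

Iris receives Route 5.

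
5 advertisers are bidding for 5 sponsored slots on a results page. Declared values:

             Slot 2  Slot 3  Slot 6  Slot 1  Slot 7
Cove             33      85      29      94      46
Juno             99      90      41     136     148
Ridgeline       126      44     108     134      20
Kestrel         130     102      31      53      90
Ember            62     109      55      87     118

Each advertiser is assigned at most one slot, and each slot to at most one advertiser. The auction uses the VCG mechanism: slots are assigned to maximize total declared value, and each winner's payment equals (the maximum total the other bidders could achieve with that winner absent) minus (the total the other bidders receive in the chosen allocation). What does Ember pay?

Ember pays $17.

Efficient allocation: Cove→Slot 1 ($94), Juno→Slot 7 ($148), Ridgeline→Slot 6 ($108), Kestrel→Slot 2 ($130), Ember→Slot 3 ($109); total welfare W = $589.
Ember receives Slot 3 at value $109, so the others get W − 109 = $480.
Without Ember: best allocation of the remaining 4 bidders over all 5 slots is Cove→Slot 3 ($85), Juno→Slot 7 ($148), Ridgeline→Slot 1 ($134), Kestrel→Slot 2 ($130), total $497.
VCG payment = (others' best without Ember) − (others' welfare with Ember) = 497 − 480 = $17.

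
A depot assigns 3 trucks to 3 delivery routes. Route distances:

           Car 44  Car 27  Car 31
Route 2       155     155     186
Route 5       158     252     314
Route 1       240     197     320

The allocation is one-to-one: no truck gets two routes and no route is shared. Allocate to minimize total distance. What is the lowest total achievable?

Optimal: Car 44→Route 5 (158 km), Car 27→Route 1 (197 km), Car 31→Route 2 (186 km) — total 158+197+186 = 541 km.
Min-entry greedy (repeatedly take the single cheapest remaining cell) gives 666 km, worse by 125.
Swapping Car 27↔Car 31 (Car 27→Route 2 155 km, Car 31→Route 1 320 km) adds 92.
Every other assignment is strictly worse.

Minimum total: 541 km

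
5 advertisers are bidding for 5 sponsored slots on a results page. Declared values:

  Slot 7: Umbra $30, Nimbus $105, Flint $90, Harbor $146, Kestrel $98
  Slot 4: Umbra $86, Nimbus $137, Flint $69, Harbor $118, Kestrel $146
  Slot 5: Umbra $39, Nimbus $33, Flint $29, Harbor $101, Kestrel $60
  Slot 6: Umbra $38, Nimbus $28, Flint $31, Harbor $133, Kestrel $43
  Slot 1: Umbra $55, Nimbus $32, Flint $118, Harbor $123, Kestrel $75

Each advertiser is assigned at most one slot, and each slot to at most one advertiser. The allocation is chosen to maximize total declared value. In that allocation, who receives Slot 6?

Optimal: Umbra→Slot 5 ($39), Nimbus→Slot 7 ($105), Flint→Slot 1 ($118), Harbor→Slot 6 ($133), Kestrel→Slot 4 ($146) — total 39+105+118+133+146 = $541.
Column-greedy (each slot in turn goes to its best remaining advertiser) gives $394, worse by 147.
Next-best assignment: Umbra→Slot 5, Nimbus→Slot 4, Flint→Slot 1, Harbor→Slot 6, Kestrel→Slot 7 = $525.
Harbor's own top slot is Slot 7 ($146), but forcing Harbor→Slot 7 and reassigning the rest optimally gives only $499 — worse by 42.

Harbor receives Slot 6.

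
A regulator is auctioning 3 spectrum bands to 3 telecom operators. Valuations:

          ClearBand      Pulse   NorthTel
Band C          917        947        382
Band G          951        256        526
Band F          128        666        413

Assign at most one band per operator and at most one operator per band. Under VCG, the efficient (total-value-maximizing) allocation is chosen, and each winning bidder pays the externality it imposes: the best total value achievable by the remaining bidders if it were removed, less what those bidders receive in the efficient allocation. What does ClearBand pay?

ClearBand pays $113M.

Efficient allocation: ClearBand→Band G ($951M), Pulse→Band C ($947M), NorthTel→Band F ($413M); total welfare W = $2311M.
ClearBand receives Band G at value $951M, so the others get W − 951 = $1360M.
Without ClearBand: best allocation of the remaining 2 bidders over all 3 bands is Pulse→Band C ($947M), NorthTel→Band G ($526M), total $1473M.
VCG payment = (others' best without ClearBand) − (others' welfare with ClearBand) = 1473 − 1360 = $113M.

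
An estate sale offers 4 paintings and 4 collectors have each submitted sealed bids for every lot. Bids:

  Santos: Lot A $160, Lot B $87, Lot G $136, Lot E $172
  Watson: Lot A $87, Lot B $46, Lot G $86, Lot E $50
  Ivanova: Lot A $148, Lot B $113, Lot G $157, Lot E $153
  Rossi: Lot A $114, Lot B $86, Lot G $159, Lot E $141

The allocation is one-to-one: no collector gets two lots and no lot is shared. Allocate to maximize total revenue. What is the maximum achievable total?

Optimal: Santos→Lot E ($172), Watson→Lot A ($87), Ivanova→Lot B ($113), Rossi→Lot G ($159) — total 172+87+113+159 = $531.

Max total: $531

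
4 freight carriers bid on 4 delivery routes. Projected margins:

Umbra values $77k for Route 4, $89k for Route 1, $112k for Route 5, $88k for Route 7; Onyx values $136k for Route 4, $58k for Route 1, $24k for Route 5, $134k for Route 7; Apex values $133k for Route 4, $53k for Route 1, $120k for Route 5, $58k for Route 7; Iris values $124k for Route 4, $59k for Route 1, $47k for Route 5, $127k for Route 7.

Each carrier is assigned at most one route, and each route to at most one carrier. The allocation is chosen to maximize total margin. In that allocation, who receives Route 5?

Apex receives Route 5.

Optimal: Umbra→Route 1 ($89k), Onyx→Route 4 ($136k), Apex→Route 5 ($120k), Iris→Route 7 ($127k) — total 89+136+120+127 = $472k.
Row-greedy (each carrier in turn takes its best remaining route) gives $365k, worse by 107.
Checked against all permutations: $472k is optimal.
Apex's own top route is Route 4 ($133k), but forcing Apex→Route 4 and reassigning the rest optimally gives only $438k — worse by 34.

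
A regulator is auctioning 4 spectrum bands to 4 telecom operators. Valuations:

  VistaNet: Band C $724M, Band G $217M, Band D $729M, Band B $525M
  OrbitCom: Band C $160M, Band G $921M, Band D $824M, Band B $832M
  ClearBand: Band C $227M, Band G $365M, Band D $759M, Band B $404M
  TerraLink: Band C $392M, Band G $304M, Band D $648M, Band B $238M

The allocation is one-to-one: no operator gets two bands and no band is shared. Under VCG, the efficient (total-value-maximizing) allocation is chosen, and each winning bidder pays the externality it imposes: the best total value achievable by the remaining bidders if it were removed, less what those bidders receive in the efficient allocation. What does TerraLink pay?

Efficient allocation: VistaNet→Band C ($724M), OrbitCom→Band G ($921M), ClearBand→Band B ($404M), TerraLink→Band D ($648M); total welfare W = $2697M.
TerraLink receives Band D at value $648M, so the others get W − 648 = $2049M.
Without TerraLink: best allocation of the remaining 3 bidders over all 4 bands is VistaNet→Band C ($724M), OrbitCom→Band G ($921M), ClearBand→Band D ($759M), total $2404M.
VCG payment = (others' best without TerraLink) − (others' welfare with TerraLink) = 2404 − 2049 = $355M.

TerraLink pays $355M.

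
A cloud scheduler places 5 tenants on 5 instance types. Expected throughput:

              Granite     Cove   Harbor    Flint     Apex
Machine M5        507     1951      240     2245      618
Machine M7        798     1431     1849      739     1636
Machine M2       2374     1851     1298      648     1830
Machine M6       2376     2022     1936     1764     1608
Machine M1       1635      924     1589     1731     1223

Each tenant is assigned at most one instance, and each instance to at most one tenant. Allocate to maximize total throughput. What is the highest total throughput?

Maximum total: 9866 ops/s

This is the linear assignment problem.
Optimal: Granite→Machine M2 (2374 ops/s), Cove→Machine M6 (2022 ops/s), Harbor→Machine M1 (1589 ops/s), Flint→Machine M5 (2245 ops/s), Apex→Machine M7 (1636 ops/s) — total 2374+2022+1589+2245+1636 = 9866 ops/s.
Checked against all permutations: 9866 ops/s is optimal.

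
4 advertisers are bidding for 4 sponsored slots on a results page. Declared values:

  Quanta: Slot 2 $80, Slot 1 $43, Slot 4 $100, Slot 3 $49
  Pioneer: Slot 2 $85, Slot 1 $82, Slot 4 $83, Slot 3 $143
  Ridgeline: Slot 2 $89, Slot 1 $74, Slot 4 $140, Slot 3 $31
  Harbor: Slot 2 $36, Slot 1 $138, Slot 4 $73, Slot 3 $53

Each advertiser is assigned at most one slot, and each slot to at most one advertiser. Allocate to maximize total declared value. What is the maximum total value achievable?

Optimal: Quanta→Slot 2 ($80), Pioneer→Slot 3 ($143), Ridgeline→Slot 4 ($140), Harbor→Slot 1 ($138) — total 80+143+140+138 = $501.
Column-greedy (each slot in turn goes to its best remaining advertiser) gives $470, worse by 31.
Checked against all permutations: $501 is optimal.

Maximum total: $501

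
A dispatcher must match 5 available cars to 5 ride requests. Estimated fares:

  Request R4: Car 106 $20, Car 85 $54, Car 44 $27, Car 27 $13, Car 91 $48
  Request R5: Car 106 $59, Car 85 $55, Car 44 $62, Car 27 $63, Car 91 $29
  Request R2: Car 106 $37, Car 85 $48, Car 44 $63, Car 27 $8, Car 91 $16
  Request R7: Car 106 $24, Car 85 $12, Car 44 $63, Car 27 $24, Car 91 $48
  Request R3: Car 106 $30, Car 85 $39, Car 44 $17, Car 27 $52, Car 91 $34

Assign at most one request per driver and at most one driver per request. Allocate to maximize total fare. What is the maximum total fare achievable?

Maximum total: $276

Optimal: Car 106→Request R5 ($59), Car 85→Request R4 ($54), Car 44→Request R2 ($63), Car 27→Request R3 ($52), Car 91→Request R7 ($48) — total 59+54+63+52+48 = $276.
Column-greedy (each request in turn goes to its best remaining driver) gives $258, worse by 18.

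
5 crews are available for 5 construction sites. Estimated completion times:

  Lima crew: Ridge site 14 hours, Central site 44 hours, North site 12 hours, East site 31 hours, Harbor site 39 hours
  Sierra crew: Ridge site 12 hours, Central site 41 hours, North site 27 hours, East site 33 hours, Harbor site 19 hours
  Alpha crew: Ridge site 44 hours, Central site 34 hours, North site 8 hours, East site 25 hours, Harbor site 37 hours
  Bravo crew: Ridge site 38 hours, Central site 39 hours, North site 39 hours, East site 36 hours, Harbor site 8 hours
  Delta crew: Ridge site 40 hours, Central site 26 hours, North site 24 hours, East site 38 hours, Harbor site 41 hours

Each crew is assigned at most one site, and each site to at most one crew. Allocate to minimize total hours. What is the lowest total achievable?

This is the linear assignment problem.
Optimal: Lima crew→North site (12 hours), Sierra crew→Ridge site (12 hours), Alpha crew→East site (25 hours), Bravo crew→Harbor site (8 hours), Delta crew→Central site (26 hours) — total 12+12+25+8+26 = 83 hours.
Column-greedy (each site in turn goes to its cheapest remaining crew) gives 85 hours, worse by 2.

Minimum total: 83 hours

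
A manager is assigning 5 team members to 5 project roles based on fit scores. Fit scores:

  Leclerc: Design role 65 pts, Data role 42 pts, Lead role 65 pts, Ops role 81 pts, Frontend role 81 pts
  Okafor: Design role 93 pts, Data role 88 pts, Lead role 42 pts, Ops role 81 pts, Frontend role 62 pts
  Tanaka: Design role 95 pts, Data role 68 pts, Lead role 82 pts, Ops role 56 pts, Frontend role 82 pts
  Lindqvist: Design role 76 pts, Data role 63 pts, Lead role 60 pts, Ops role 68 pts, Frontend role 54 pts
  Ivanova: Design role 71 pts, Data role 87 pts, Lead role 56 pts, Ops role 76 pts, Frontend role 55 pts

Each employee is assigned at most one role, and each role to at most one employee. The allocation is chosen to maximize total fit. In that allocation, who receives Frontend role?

Leclerc receives Frontend role.

Optimal: Leclerc→Frontend role (81 pts), Okafor→Design role (93 pts), Tanaka→Lead role (82 pts), Lindqvist→Ops role (68 pts), Ivanova→Data role (87 pts) — total 81+93+82+68+87 = 411 pts.
Row-greedy (each employee in turn takes its best remaining role) gives 374 pts, worse by 37.
Leclerc's own top role is Ops role (81 pts), but forcing Leclerc→Ops role and reassigning the rest optimally gives only 403 pts — worse by 8.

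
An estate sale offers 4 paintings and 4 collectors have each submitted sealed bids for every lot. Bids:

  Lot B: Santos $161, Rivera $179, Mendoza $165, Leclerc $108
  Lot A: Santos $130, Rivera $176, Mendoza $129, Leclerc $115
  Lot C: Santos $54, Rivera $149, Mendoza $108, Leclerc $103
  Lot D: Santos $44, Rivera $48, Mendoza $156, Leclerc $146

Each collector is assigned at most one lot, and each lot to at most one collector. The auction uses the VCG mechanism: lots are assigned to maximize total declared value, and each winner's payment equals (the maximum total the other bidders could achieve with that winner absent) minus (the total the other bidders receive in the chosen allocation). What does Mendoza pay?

Mendoza pays $43.

Efficient allocation: Santos→Lot B ($161), Rivera→Lot A ($176), Mendoza→Lot D ($156), Leclerc→Lot C ($103); total welfare W = $596.
Mendoza receives Lot D at value $156, so the others get W − 156 = $440.
Without Mendoza: best allocation of the remaining 3 bidders over all 4 lots is Santos→Lot B ($161), Rivera→Lot A ($176), Leclerc→Lot D ($146), total $483.
VCG payment = (others' best without Mendoza) − (others' welfare with Mendoza) = 483 − 440 = $43.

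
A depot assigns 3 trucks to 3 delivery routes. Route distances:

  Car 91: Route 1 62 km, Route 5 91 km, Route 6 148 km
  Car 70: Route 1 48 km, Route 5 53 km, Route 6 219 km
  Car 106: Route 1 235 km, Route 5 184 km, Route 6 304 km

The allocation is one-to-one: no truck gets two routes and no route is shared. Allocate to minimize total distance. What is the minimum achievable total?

Min total: 380 km

Treat this as an assignment problem: match each truck to one route.
Optimal: Car 91→Route 6 (148 km), Car 70→Route 1 (48 km), Car 106→Route 5 (184 km) — total 148+48+184 = 380 km.
Min-entry greedy (repeatedly take the single cheapest remaining cell) gives 443 km, worse by 63.
No other one-to-one assignment undercuts 380 km.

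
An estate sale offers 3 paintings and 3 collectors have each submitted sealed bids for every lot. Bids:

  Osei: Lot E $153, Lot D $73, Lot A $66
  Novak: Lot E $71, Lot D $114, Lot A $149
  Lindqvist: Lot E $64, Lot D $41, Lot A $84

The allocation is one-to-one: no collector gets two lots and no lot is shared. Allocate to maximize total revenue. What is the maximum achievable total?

Max total: $351

Optimal: Osei→Lot E ($153), Novak→Lot D ($114), Lindqvist→Lot A ($84) — total 153+114+84 = $351.
Row-greedy (each collector in turn takes its best remaining lot) gives $343, worse by 8.
Next-best assignment: Osei→Lot E, Novak→Lot A, Lindqvist→Lot D = $343.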